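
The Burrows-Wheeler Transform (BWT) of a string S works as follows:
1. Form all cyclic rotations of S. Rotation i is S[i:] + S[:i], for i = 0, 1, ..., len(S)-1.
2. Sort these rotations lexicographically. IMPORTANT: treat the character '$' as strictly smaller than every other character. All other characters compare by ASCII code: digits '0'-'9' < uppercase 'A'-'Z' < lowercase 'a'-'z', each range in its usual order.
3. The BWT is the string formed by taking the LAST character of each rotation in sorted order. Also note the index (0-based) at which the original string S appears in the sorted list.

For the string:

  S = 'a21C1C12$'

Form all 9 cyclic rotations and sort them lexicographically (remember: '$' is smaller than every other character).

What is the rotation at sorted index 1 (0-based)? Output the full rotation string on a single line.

All 9 rotations (rotation i = S[i:]+S[:i]):
  rot[0] = a21C1C12$
  rot[1] = 21C1C12$a
  rot[2] = 1C1C12$a2
  rot[3] = C1C12$a21
  rot[4] = 1C12$a21C
  rot[5] = C12$a21C1
  rot[6] = 12$a21C1C
  rot[7] = 2$a21C1C1
  rot[8] = $a21C1C12
Sorted (with $ < everything):
  sorted[0] = $a21C1C12
  sorted[1] = 12$a21C1C
  sorted[2] = 1C12$a21C
  sorted[3] = 1C1C12$a2
  sorted[4] = 2$a21C1C1
  sorted[5] = 21C1C12$a
  sorted[6] = C12$a21C1
  sorted[7] = C1C12$a21
  sorted[8] = a21C1C12$
sorted[1] = 12$a21C1C

Answer: 12$a21C1C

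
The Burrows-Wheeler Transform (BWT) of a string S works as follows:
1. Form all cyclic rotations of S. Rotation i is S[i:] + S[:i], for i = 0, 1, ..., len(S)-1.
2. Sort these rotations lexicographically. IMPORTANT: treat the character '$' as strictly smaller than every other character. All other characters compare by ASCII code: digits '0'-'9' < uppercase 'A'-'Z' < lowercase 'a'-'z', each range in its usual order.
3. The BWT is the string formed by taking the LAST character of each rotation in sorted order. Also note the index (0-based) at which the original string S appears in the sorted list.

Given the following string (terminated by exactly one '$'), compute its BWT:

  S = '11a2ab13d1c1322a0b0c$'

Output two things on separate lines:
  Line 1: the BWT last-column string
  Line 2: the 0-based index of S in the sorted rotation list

All 21 rotations (rotation i = S[i:]+S[:i]):
  rot[0] = 11a2ab13d1c1322a0b0c$
  rot[1] = 1a2ab13d1c1322a0b0c$1
  rot[2] = a2ab13d1c1322a0b0c$11
  rot[3] = 2ab13d1c1322a0b0c$11a
  rot[4] = ab13d1c1322a0b0c$11a2
  rot[5] = b13d1c1322a0b0c$11a2a
  rot[6] = 13d1c1322a0b0c$11a2ab
  rot[7] = 3d1c1322a0b0c$11a2ab1
  rot[8] = d1c1322a0b0c$11a2ab13
  rot[9] = 1c1322a0b0c$11a2ab13d
  rot[10] = c1322a0b0c$11a2ab13d1
  rot[11] = 1322a0b0c$11a2ab13d1c
  rot[12] = 322a0b0c$11a2ab13d1c1
  rot[13] = 22a0b0c$11a2ab13d1c13
  rot[14] = 2a0b0c$11a2ab13d1c132
  rot[15] = a0b0c$11a2ab13d1c1322
  rot[16] = 0b0c$11a2ab13d1c1322a
  rot[17] = b0c$11a2ab13d1c1322a0
  rot[18] = 0c$11a2ab13d1c1322a0b
  rot[19] = c$11a2ab13d1c1322a0b0
  rot[20] = $11a2ab13d1c1322a0b0c
Sorted (with $ < everything):
  sorted[0] = $11a2ab13d1c1322a0b0c  (last char: 'c')
  sorted[1] = 0b0c$11a2ab13d1c1322a  (last char: 'a')
  sorted[2] = 0c$11a2ab13d1c1322a0b  (last char: 'b')
  sorted[3] = 11a2ab13d1c1322a0b0c$  (last char: '$')
  sorted[4] = 1322a0b0c$11a2ab13d1c  (last char: 'c')
  sorted[5] = 13d1c1322a0b0c$11a2ab  (last char: 'b')
  sorted[6] = 1a2ab13d1c1322a0b0c$1  (last char: '1')
  sorted[7] = 1c1322a0b0c$11a2ab13d  (last char: 'd')
  sorted[8] = 22a0b0c$11a2ab13d1c13  (last char: '3')
  sorted[9] = 2a0b0c$11a2ab13d1c132  (last char: '2')
  sorted[10] = 2ab13d1c1322a0b0c$11a  (last char: 'a')
  sorted[11] = 322a0b0c$11a2ab13d1c1  (last char: '1')
  sorted[12] = 3d1c1322a0b0c$11a2ab1  (last char: '1')
  sorted[13] = a0b0c$11a2ab13d1c1322  (last char: '2')
  sorted[14] = a2ab13d1c1322a0b0c$11  (last char: '1')
  sorted[15] = ab13d1c1322a0b0c$11a2  (last char: '2')
  sorted[16] = b0c$11a2ab13d1c1322a0  (last char: '0')
  sorted[17] = b13d1c1322a0b0c$11a2a  (last char: 'a')
  sorted[18] = c$11a2ab13d1c1322a0b0  (last char: '0')
  sorted[19] = c1322a0b0c$11a2ab13d1  (last char: '1')
  sorted[20] = d1c1322a0b0c$11a2ab13  (last char: '3')
Last column: cab$cb1d32a112120a013
Original string S is at sorted index 3

Answer: cab$cb1d32a112120a013
3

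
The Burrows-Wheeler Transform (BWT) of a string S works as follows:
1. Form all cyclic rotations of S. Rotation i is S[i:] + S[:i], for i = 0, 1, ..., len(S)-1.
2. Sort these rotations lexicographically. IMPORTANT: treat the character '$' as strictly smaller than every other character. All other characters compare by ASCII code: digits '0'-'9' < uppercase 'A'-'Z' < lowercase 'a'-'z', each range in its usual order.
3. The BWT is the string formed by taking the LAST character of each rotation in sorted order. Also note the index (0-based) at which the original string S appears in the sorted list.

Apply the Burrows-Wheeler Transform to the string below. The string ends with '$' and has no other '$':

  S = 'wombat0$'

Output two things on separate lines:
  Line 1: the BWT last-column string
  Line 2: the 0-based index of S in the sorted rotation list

Answer: 0tbmowa$
7

Derivation:
All 8 rotations (rotation i = S[i:]+S[:i]):
  rot[0] = wombat0$
  rot[1] = ombat0$w
  rot[2] = mbat0$wo
  rot[3] = bat0$wom
  rot[4] = at0$womb
  rot[5] = t0$womba
  rot[6] = 0$wombat
  rot[7] = $wombat0
Sorted (with $ < everything):
  sorted[0] = $wombat0  (last char: '0')
  sorted[1] = 0$wombat  (last char: 't')
  sorted[2] = at0$womb  (last char: 'b')
  sorted[3] = bat0$wom  (last char: 'm')
  sorted[4] = mbat0$wo  (last char: 'o')
  sorted[5] = ombat0$w  (last char: 'w')
  sorted[6] = t0$womba  (last char: 'a')
  sorted[7] = wombat0$  (last char: '$')
Last column: 0tbmowa$
Original string S is at sorted index 7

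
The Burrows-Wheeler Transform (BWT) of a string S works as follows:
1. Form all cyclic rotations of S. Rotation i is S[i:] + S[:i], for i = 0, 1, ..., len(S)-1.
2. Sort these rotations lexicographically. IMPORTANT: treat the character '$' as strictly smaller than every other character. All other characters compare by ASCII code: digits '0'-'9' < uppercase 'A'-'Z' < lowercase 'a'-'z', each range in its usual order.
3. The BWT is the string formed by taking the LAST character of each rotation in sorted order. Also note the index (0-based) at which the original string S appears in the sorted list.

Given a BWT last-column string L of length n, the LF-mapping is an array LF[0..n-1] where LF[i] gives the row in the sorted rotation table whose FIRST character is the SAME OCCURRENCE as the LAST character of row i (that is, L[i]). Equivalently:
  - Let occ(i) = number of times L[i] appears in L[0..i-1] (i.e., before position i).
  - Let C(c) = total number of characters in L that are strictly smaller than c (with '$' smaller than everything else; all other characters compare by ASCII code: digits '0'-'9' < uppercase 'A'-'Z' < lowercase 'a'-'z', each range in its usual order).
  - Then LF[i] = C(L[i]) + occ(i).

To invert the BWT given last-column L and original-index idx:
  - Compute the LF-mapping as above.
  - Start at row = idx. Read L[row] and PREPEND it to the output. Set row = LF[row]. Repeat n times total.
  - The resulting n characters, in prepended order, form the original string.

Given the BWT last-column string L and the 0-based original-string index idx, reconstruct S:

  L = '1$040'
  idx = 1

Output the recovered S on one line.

LF mapping: 3 0 1 4 2
Walk LF starting at row 1, prepending L[row]:
  step 1: row=1, L[1]='$', prepend. Next row=LF[1]=0
  step 2: row=0, L[0]='1', prepend. Next row=LF[0]=3
  step 3: row=3, L[3]='4', prepend. Next row=LF[3]=4
  step 4: row=4, L[4]='0', prepend. Next row=LF[4]=2
  step 5: row=2, L[2]='0', prepend. Next row=LF[2]=1
Reversed output: 0041$

Answer: 0041$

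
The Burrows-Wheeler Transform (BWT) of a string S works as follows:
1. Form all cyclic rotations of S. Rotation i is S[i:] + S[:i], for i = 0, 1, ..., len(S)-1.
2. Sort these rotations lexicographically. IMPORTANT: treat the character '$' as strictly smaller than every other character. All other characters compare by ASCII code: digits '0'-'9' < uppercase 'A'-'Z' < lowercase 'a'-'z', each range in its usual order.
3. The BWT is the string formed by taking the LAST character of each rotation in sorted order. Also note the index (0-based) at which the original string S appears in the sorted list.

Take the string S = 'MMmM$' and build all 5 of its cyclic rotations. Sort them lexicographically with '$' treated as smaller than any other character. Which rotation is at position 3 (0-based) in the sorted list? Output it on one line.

Answer: MmM$M

Derivation:
All 5 rotations (rotation i = S[i:]+S[:i]):
  rot[0] = MMmM$
  rot[1] = MmM$M
  rot[2] = mM$MM
  rot[3] = M$MMm
  rot[4] = $MMmM
Sorted (with $ < everything):
  sorted[0] = $MMmM
  sorted[1] = M$MMm
  sorted[2] = MMmM$
  sorted[3] = MmM$M
  sorted[4] = mM$MM
sorted[3] = MmM$M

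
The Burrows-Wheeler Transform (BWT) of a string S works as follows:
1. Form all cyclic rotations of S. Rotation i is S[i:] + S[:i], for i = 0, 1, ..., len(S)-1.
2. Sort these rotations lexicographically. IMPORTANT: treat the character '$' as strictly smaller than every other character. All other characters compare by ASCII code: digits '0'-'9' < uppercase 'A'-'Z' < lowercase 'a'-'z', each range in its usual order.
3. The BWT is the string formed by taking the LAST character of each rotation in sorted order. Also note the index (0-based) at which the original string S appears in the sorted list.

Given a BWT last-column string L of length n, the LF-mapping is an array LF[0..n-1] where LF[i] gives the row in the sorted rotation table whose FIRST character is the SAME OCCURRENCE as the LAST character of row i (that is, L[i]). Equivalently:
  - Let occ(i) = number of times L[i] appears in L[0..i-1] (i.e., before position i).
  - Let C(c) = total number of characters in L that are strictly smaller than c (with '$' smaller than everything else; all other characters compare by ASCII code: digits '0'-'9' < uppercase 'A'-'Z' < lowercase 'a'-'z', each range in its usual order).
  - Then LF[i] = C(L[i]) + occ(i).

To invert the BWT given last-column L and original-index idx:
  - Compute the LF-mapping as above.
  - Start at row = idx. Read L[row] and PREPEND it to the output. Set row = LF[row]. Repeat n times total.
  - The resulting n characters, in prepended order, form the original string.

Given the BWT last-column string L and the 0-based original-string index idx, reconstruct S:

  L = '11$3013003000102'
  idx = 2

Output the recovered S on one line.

LF mapping: 8 9 0 13 1 10 14 2 3 15 4 5 6 11 7 12
Walk LF starting at row 2, prepending L[row]:
  step 1: row=2, L[2]='$', prepend. Next row=LF[2]=0
  step 2: row=0, L[0]='1', prepend. Next row=LF[0]=8
  step 3: row=8, L[8]='0', prepend. Next row=LF[8]=3
  step 4: row=3, L[3]='3', prepend. Next row=LF[3]=13
  step 5: row=13, L[13]='1', prepend. Next row=LF[13]=11
  step 6: row=11, L[11]='0', prepend. Next row=LF[11]=5
  step 7: row=5, L[5]='1', prepend. Next row=LF[5]=10
  step 8: row=10, L[10]='0', prepend. Next row=LF[10]=4
  step 9: row=4, L[4]='0', prepend. Next row=LF[4]=1
  step 10: row=1, L[1]='1', prepend. Next row=LF[1]=9
  step 11: row=9, L[9]='3', prepend. Next row=LF[9]=15
  step 12: row=15, L[15]='2', prepend. Next row=LF[15]=12
  step 13: row=12, L[12]='0', prepend. Next row=LF[12]=6
  step 14: row=6, L[6]='3', prepend. Next row=LF[6]=14
  step 15: row=14, L[14]='0', prepend. Next row=LF[14]=7
  step 16: row=7, L[7]='0', prepend. Next row=LF[7]=2
Reversed output: 003023100101301$

Answer: 003023100101301$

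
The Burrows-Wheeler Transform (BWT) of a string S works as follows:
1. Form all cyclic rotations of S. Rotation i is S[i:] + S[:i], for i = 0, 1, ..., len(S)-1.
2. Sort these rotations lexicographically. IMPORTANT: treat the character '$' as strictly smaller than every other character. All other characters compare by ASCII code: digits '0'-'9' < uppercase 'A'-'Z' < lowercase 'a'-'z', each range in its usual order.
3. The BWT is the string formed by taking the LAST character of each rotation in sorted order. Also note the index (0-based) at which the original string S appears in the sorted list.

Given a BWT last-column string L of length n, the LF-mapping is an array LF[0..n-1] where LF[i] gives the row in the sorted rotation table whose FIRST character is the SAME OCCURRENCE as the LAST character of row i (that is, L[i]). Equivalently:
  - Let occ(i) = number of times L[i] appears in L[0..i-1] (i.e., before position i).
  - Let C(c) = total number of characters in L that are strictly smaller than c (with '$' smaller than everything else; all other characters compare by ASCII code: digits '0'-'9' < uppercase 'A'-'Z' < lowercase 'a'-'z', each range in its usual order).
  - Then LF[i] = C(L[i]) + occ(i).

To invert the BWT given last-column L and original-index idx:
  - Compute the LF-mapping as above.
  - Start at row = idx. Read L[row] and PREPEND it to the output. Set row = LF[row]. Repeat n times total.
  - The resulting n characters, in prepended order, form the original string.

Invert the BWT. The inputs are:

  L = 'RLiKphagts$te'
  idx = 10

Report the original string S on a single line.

Answer: spaghettiLKR$

Derivation:
LF mapping: 3 2 8 1 9 7 4 6 11 10 0 12 5
Walk LF starting at row 10, prepending L[row]:
  step 1: row=10, L[10]='$', prepend. Next row=LF[10]=0
  step 2: row=0, L[0]='R', prepend. Next row=LF[0]=3
  step 3: row=3, L[3]='K', prepend. Next row=LF[3]=1
  step 4: row=1, L[1]='L', prepend. Next row=LF[1]=2
  step 5: row=2, L[2]='i', prepend. Next row=LF[2]=8
  step 6: row=8, L[8]='t', prepend. Next row=LF[8]=11
  step 7: row=11, L[11]='t', prepend. Next row=LF[11]=12
  step 8: row=12, L[12]='e', prepend. Next row=LF[12]=5
  step 9: row=5, L[5]='h', prepend. Next row=LF[5]=7
  step 10: row=7, L[7]='g', prepend. Next row=LF[7]=6
  step 11: row=6, L[6]='a', prepend. Next row=LF[6]=4
  step 12: row=4, L[4]='p', prepend. Next row=LF[4]=9
  step 13: row=9, L[9]='s', prepend. Next row=LF[9]=10
Reversed output: spaghettiLKR$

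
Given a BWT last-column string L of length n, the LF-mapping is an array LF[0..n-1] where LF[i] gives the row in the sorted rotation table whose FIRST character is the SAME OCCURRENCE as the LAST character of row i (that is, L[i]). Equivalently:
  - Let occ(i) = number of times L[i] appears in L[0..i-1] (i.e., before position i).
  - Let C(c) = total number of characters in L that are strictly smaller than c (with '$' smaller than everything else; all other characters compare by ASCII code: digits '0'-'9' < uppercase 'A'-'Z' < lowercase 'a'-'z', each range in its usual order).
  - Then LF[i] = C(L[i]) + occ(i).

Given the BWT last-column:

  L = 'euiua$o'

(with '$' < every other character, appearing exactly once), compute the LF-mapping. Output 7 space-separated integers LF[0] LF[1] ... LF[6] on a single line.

Char counts: '$':1, 'a':1, 'e':1, 'i':1, 'o':1, 'u':2
C (first-col start): C('$')=0, C('a')=1, C('e')=2, C('i')=3, C('o')=4, C('u')=5
L[0]='e': occ=0, LF[0]=C('e')+0=2+0=2
L[1]='u': occ=0, LF[1]=C('u')+0=5+0=5
L[2]='i': occ=0, LF[2]=C('i')+0=3+0=3
L[3]='u': occ=1, LF[3]=C('u')+1=5+1=6
L[4]='a': occ=0, LF[4]=C('a')+0=1+0=1
L[5]='$': occ=0, LF[5]=C('$')+0=0+0=0
L[6]='o': occ=0, LF[6]=C('o')+0=4+0=4

Answer: 2 5 3 6 1 0 4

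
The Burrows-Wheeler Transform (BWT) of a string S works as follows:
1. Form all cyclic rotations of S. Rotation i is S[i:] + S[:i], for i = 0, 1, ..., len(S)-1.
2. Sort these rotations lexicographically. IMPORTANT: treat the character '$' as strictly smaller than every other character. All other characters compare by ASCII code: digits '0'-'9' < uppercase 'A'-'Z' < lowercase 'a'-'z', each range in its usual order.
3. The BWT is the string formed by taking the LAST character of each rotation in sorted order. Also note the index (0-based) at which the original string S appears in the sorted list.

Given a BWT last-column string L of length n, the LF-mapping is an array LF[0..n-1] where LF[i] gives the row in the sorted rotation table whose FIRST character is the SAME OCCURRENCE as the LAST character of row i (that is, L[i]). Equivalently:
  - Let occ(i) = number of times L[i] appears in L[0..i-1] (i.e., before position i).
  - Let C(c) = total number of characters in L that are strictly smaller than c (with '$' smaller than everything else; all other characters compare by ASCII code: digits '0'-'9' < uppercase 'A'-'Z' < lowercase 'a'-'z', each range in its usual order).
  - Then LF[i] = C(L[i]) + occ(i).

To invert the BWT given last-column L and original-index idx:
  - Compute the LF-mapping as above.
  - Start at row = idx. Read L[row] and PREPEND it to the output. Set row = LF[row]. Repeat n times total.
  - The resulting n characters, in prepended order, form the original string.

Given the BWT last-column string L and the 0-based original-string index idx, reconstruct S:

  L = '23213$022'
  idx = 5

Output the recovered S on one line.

Answer: 23023212$

Derivation:
LF mapping: 3 7 4 2 8 0 1 5 6
Walk LF starting at row 5, prepending L[row]:
  step 1: row=5, L[5]='$', prepend. Next row=LF[5]=0
  step 2: row=0, L[0]='2', prepend. Next row=LF[0]=3
  step 3: row=3, L[3]='1', prepend. Next row=LF[3]=2
  step 4: row=2, L[2]='2', prepend. Next row=LF[2]=4
  step 5: row=4, L[4]='3', prepend. Next row=LF[4]=8
  step 6: row=8, L[8]='2', prepend. Next row=LF[8]=6
  step 7: row=6, L[6]='0', prepend. Next row=LF[6]=1
  step 8: row=1, L[1]='3', prepend. Next row=LF[1]=7
  step 9: row=7, L[7]='2', prepend. Next row=LF[7]=5
Reversed output: 23023212$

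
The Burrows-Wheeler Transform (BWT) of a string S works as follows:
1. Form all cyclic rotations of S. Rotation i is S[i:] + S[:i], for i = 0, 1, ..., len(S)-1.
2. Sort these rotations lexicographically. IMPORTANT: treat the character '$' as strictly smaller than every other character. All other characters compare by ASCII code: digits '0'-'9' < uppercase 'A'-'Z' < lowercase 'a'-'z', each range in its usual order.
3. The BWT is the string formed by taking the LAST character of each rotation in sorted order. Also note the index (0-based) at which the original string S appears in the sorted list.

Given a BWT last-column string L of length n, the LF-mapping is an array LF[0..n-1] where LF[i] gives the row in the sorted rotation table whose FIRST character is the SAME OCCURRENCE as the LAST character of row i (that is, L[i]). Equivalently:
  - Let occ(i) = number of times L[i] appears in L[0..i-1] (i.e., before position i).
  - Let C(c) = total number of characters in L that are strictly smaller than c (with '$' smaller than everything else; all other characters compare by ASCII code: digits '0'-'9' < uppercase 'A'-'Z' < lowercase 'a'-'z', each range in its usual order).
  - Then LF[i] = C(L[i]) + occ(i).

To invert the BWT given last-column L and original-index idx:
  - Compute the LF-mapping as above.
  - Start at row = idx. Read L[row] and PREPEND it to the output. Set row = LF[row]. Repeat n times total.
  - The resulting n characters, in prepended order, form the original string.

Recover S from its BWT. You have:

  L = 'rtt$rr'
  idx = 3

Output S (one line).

Answer: rtrtr$

Derivation:
LF mapping: 1 4 5 0 2 3
Walk LF starting at row 3, prepending L[row]:
  step 1: row=3, L[3]='$', prepend. Next row=LF[3]=0
  step 2: row=0, L[0]='r', prepend. Next row=LF[0]=1
  step 3: row=1, L[1]='t', prepend. Next row=LF[1]=4
  step 4: row=4, L[4]='r', prepend. Next row=LF[4]=2
  step 5: row=2, L[2]='t', prepend. Next row=LF[2]=5
  step 6: row=5, L[5]='r', prepend. Next row=LF[5]=3
Reversed output: rtrtr$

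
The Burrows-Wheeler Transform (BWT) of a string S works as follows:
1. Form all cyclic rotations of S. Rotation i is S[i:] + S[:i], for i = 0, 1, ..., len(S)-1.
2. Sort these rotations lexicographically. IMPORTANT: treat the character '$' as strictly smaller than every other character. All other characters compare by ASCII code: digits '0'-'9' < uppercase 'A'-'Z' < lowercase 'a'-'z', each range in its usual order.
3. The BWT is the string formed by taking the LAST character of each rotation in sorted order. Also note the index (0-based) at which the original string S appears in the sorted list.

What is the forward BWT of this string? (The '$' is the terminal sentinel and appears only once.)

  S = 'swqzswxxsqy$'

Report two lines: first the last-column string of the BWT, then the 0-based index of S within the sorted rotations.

All 12 rotations (rotation i = S[i:]+S[:i]):
  rot[0] = swqzswxxsqy$
  rot[1] = wqzswxxsqy$s
  rot[2] = qzswxxsqy$sw
  rot[3] = zswxxsqy$swq
  rot[4] = swxxsqy$swqz
  rot[5] = wxxsqy$swqzs
  rot[6] = xxsqy$swqzsw
  rot[7] = xsqy$swqzswx
  rot[8] = sqy$swqzswxx
  rot[9] = qy$swqzswxxs
  rot[10] = y$swqzswxxsq
  rot[11] = $swqzswxxsqy
Sorted (with $ < everything):
  sorted[0] = $swqzswxxsqy  (last char: 'y')
  sorted[1] = qy$swqzswxxs  (last char: 's')
  sorted[2] = qzswxxsqy$sw  (last char: 'w')
  sorted[3] = sqy$swqzswxx  (last char: 'x')
  sorted[4] = swqzswxxsqy$  (last char: '$')
  sorted[5] = swxxsqy$swqz  (last char: 'z')
  sorted[6] = wqzswxxsqy$s  (last char: 's')
  sorted[7] = wxxsqy$swqzs  (last char: 's')
  sorted[8] = xsqy$swqzswx  (last char: 'x')
  sorted[9] = xxsqy$swqzsw  (last char: 'w')
  sorted[10] = y$swqzswxxsq  (last char: 'q')
  sorted[11] = zswxxsqy$swq  (last char: 'q')
Last column: yswx$zssxwqq
Original string S is at sorted index 4

Answer: yswx$zssxwqq
4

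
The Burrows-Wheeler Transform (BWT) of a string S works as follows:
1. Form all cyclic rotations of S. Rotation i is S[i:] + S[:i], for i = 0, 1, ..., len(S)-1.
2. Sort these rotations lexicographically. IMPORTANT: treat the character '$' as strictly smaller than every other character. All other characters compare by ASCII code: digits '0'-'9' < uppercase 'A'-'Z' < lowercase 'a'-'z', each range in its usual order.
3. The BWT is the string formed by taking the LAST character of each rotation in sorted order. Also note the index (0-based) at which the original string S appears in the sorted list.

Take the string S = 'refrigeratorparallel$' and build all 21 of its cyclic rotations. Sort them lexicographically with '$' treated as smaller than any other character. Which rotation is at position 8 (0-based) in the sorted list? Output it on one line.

Answer: geratorparallel$refri

Derivation:
All 21 rotations (rotation i = S[i:]+S[:i]):
  rot[0] = refrigeratorparallel$
  rot[1] = efrigeratorparallel$r
  rot[2] = frigeratorparallel$re
  rot[3] = rigeratorparallel$ref
  rot[4] = igeratorparallel$refr
  rot[5] = geratorparallel$refri
  rot[6] = eratorparallel$refrig
  rot[7] = ratorparallel$refrige
  rot[8] = atorparallel$refriger
  rot[9] = torparallel$refrigera
  rot[10] = orparallel$refrigerat
  rot[11] = rparallel$refrigerato
  rot[12] = parallel$refrigerator
  rot[13] = arallel$refrigeratorp
  rot[14] = rallel$refrigeratorpa
  rot[15] = allel$refrigeratorpar
  rot[16] = llel$refrigeratorpara
  rot[17] = lel$refrigeratorparal
  rot[18] = el$refrigeratorparall
  rot[19] = l$refrigeratorparalle
  rot[20] = $refrigeratorparallel
Sorted (with $ < everything):
  sorted[0] = $refrigeratorparallel
  sorted[1] = allel$refrigeratorpar
  sorted[2] = arallel$refrigeratorp
  sorted[3] = atorparallel$refriger
  sorted[4] = efrigeratorparallel$r
  sorted[5] = el$refrigeratorparall
  sorted[6] = eratorparallel$refrig
  sorted[7] = frigeratorparallel$re
  sorted[8] = geratorparallel$refri
  sorted[9] = igeratorparallel$refr
  sorted[10] = l$refrigeratorparalle
  sorted[11] = lel$refrigeratorparal
  sorted[12] = llel$refrigeratorpara
  sorted[13] = orparallel$refrigerat
  sorted[14] = parallel$refrigerator
  sorted[15] = rallel$refrigeratorpa
  sorted[16] = ratorparallel$refrige
  sorted[17] = refrigeratorparallel$
  sorted[18] = rigeratorparallel$ref
  sorted[19] = rparallel$refrigerato
  sorted[20] = torparallel$refrigera
sorted[8] = geratorparallel$refri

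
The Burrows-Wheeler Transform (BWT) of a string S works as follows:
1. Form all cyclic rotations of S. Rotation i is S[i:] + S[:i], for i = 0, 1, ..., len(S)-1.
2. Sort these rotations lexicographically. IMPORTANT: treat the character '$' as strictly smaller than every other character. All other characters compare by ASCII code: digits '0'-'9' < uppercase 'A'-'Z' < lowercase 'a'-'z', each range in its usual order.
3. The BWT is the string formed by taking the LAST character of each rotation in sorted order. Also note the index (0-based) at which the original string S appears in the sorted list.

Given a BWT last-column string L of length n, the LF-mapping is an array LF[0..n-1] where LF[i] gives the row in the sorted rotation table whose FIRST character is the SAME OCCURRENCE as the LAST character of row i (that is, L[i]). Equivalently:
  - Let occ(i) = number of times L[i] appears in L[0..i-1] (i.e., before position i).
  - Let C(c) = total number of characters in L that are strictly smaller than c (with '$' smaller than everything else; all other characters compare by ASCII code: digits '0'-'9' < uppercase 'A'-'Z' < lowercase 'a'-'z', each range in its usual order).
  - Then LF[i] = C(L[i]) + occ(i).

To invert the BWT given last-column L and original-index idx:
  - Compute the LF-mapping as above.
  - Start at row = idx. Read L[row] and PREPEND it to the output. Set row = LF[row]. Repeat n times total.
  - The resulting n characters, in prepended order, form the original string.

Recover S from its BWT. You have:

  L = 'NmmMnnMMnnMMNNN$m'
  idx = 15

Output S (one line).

Answer: nNnMmMMNmnNnMmMN$

Derivation:
LF mapping: 6 10 11 1 13 14 2 3 15 16 4 5 7 8 9 0 12
Walk LF starting at row 15, prepending L[row]:
  step 1: row=15, L[15]='$', prepend. Next row=LF[15]=0
  step 2: row=0, L[0]='N', prepend. Next row=LF[0]=6
  step 3: row=6, L[6]='M', prepend. Next row=LF[6]=2
  step 4: row=2, L[2]='m', prepend. Next row=LF[2]=11
  step 5: row=11, L[11]='M', prepend. Next row=LF[11]=5
  step 6: row=5, L[5]='n', prepend. Next row=LF[5]=14
  step 7: row=14, L[14]='N', prepend. Next row=LF[14]=9
  step 8: row=9, L[9]='n', prepend. Next row=LF[9]=16
  step 9: row=16, L[16]='m', prepend. Next row=LF[16]=12
  step 10: row=12, L[12]='N', prepend. Next row=LF[12]=7
  step 11: row=7, L[7]='M', prepend. Next row=LF[7]=3
  step 12: row=3, L[3]='M', prepend. Next row=LF[3]=1
  step 13: row=1, L[1]='m', prepend. Next row=LF[1]=10
  step 14: row=10, L[10]='M', prepend. Next row=LF[10]=4
  step 15: row=4, L[4]='n', prepend. Next row=LF[4]=13
  step 16: row=13, L[13]='N', prepend. Next row=LF[13]=8
  step 17: row=8, L[8]='n', prepend. Next row=LF[8]=15
Reversed output: nNnMmMMNmnNnMmMN$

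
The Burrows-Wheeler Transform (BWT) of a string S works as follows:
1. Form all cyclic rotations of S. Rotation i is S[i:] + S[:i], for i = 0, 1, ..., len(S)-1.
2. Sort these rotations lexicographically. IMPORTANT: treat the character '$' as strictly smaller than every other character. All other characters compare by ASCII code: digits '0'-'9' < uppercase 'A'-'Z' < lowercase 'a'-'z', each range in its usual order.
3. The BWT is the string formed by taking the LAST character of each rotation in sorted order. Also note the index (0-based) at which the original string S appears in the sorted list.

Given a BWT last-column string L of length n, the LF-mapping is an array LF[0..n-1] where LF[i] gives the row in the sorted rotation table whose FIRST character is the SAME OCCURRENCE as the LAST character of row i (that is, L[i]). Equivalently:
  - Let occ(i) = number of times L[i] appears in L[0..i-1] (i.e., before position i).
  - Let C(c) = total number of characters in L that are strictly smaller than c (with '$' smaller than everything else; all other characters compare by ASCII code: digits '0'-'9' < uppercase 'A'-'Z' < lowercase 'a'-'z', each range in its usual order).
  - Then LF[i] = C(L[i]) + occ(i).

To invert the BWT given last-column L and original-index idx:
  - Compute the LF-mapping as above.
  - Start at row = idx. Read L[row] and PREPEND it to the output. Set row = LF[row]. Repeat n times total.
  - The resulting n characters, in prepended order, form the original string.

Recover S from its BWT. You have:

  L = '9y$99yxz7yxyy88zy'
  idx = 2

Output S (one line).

LF mapping: 4 9 0 5 6 10 7 15 1 11 8 12 13 2 3 16 14
Walk LF starting at row 2, prepending L[row]:
  step 1: row=2, L[2]='$', prepend. Next row=LF[2]=0
  step 2: row=0, L[0]='9', prepend. Next row=LF[0]=4
  step 3: row=4, L[4]='9', prepend. Next row=LF[4]=6
  step 4: row=6, L[6]='x', prepend. Next row=LF[6]=7
  step 5: row=7, L[7]='z', prepend. Next row=LF[7]=15
  step 6: row=15, L[15]='z', prepend. Next row=LF[15]=16
  step 7: row=16, L[16]='y', prepend. Next row=LF[16]=14
  step 8: row=14, L[14]='8', prepend. Next row=LF[14]=3
  step 9: row=3, L[3]='9', prepend. Next row=LF[3]=5
  step 10: row=5, L[5]='y', prepend. Next row=LF[5]=10
  step 11: row=10, L[10]='x', prepend. Next row=LF[10]=8
  step 12: row=8, L[8]='7', prepend. Next row=LF[8]=1
  step 13: row=1, L[1]='y', prepend. Next row=LF[1]=9
  step 14: row=9, L[9]='y', prepend. Next row=LF[9]=11
  step 15: row=11, L[11]='y', prepend. Next row=LF[11]=12
  step 16: row=12, L[12]='y', prepend. Next row=LF[12]=13
  step 17: row=13, L[13]='8', prepend. Next row=LF[13]=2
Reversed output: 8yyyy7xy98yzzx99$

Answer: 8yyyy7xy98yzzx99$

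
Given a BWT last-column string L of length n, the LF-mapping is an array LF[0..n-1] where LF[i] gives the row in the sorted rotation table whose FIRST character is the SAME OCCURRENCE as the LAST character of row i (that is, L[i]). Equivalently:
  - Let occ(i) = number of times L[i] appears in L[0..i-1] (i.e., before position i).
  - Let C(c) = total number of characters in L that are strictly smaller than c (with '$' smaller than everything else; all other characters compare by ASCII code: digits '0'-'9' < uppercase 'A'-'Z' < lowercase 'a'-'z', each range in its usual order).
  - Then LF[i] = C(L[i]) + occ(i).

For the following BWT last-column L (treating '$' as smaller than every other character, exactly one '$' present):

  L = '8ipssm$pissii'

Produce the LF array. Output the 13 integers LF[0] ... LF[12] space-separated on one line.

Char counts: '$':1, '8':1, 'i':4, 'm':1, 'p':2, 's':4
C (first-col start): C('$')=0, C('8')=1, C('i')=2, C('m')=6, C('p')=7, C('s')=9
L[0]='8': occ=0, LF[0]=C('8')+0=1+0=1
L[1]='i': occ=0, LF[1]=C('i')+0=2+0=2
L[2]='p': occ=0, LF[2]=C('p')+0=7+0=7
L[3]='s': occ=0, LF[3]=C('s')+0=9+0=9
L[4]='s': occ=1, LF[4]=C('s')+1=9+1=10
L[5]='m': occ=0, LF[5]=C('m')+0=6+0=6
L[6]='$': occ=0, LF[6]=C('$')+0=0+0=0
L[7]='p': occ=1, LF[7]=C('p')+1=7+1=8
L[8]='i': occ=1, LF[8]=C('i')+1=2+1=3
L[9]='s': occ=2, LF[9]=C('s')+2=9+2=11
L[10]='s': occ=3, LF[10]=C('s')+3=9+3=12
L[11]='i': occ=2, LF[11]=C('i')+2=2+2=4
L[12]='i': occ=3, LF[12]=C('i')+3=2+3=5

Answer: 1 2 7 9 10 6 0 8 3 11 12 4 5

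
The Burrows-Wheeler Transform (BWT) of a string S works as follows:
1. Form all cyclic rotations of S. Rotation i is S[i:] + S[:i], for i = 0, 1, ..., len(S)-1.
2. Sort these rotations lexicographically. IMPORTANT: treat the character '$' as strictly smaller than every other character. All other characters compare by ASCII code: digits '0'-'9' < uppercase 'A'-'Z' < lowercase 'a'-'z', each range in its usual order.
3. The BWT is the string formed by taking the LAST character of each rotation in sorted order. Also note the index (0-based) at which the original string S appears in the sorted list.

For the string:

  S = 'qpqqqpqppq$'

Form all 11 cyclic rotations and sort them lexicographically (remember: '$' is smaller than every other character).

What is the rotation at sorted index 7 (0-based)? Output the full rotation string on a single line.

Answer: qpqppq$qpqq

Derivation:
All 11 rotations (rotation i = S[i:]+S[:i]):
  rot[0] = qpqqqpqppq$
  rot[1] = pqqqpqppq$q
  rot[2] = qqqpqppq$qp
  rot[3] = qqpqppq$qpq
  rot[4] = qpqppq$qpqq
  rot[5] = pqppq$qpqqq
  rot[6] = qppq$qpqqqp
  rot[7] = ppq$qpqqqpq
  rot[8] = pq$qpqqqpqp
  rot[9] = q$qpqqqpqpp
  rot[10] = $qpqqqpqppq
Sorted (with $ < everything):
  sorted[0] = $qpqqqpqppq
  sorted[1] = ppq$qpqqqpq
  sorted[2] = pq$qpqqqpqp
  sorted[3] = pqppq$qpqqq
  sorted[4] = pqqqpqppq$q
  sorted[5] = q$qpqqqpqpp
  sorted[6] = qppq$qpqqqp
  sorted[7] = qpqppq$qpqq
  sorted[8] = qpqqqpqppq$
  sorted[9] = qqpqppq$qpq
  sorted[10] = qqqpqppq$qp
sorted[7] = qpqppq$qpqq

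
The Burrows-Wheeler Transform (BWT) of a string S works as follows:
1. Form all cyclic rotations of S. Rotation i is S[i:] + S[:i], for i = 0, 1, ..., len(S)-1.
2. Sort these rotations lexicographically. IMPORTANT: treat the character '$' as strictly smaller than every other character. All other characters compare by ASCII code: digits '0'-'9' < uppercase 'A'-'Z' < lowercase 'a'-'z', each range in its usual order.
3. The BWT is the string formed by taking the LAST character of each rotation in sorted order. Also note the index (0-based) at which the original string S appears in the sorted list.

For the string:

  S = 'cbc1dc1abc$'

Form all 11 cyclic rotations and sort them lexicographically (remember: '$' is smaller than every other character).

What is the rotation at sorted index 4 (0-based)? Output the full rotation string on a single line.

Answer: bc$cbc1dc1a

Derivation:
All 11 rotations (rotation i = S[i:]+S[:i]):
  rot[0] = cbc1dc1abc$
  rot[1] = bc1dc1abc$c
  rot[2] = c1dc1abc$cb
  rot[3] = 1dc1abc$cbc
  rot[4] = dc1abc$cbc1
  rot[5] = c1abc$cbc1d
  rot[6] = 1abc$cbc1dc
  rot[7] = abc$cbc1dc1
  rot[8] = bc$cbc1dc1a
  rot[9] = c$cbc1dc1ab
  rot[10] = $cbc1dc1abc
Sorted (with $ < everything):
  sorted[0] = $cbc1dc1abc
  sorted[1] = 1abc$cbc1dc
  sorted[2] = 1dc1abc$cbc
  sorted[3] = abc$cbc1dc1
  sorted[4] = bc$cbc1dc1a
  sorted[5] = bc1dc1abc$c
  sorted[6] = c$cbc1dc1ab
  sorted[7] = c1abc$cbc1d
  sorted[8] = c1dc1abc$cb
  sorted[9] = cbc1dc1abc$
  sorted[10] = dc1abc$cbc1
sorted[4] = bc$cbc1dc1a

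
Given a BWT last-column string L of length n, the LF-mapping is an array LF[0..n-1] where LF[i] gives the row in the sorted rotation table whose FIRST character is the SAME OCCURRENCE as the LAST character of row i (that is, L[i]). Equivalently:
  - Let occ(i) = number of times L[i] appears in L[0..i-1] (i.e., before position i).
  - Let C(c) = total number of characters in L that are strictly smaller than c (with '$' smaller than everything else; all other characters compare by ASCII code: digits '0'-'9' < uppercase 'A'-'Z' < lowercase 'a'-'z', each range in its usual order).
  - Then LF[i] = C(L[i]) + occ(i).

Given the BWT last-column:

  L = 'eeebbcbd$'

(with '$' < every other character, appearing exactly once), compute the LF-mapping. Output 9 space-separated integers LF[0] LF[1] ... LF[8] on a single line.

Char counts: '$':1, 'b':3, 'c':1, 'd':1, 'e':3
C (first-col start): C('$')=0, C('b')=1, C('c')=4, C('d')=5, C('e')=6
L[0]='e': occ=0, LF[0]=C('e')+0=6+0=6
L[1]='e': occ=1, LF[1]=C('e')+1=6+1=7
L[2]='e': occ=2, LF[2]=C('e')+2=6+2=8
L[3]='b': occ=0, LF[3]=C('b')+0=1+0=1
L[4]='b': occ=1, LF[4]=C('b')+1=1+1=2
L[5]='c': occ=0, LF[5]=C('c')+0=4+0=4
L[6]='b': occ=2, LF[6]=C('b')+2=1+2=3
L[7]='d': occ=0, LF[7]=C('d')+0=5+0=5
L[8]='$': occ=0, LF[8]=C('$')+0=0+0=0

Answer: 6 7 8 1 2 4 3 5 0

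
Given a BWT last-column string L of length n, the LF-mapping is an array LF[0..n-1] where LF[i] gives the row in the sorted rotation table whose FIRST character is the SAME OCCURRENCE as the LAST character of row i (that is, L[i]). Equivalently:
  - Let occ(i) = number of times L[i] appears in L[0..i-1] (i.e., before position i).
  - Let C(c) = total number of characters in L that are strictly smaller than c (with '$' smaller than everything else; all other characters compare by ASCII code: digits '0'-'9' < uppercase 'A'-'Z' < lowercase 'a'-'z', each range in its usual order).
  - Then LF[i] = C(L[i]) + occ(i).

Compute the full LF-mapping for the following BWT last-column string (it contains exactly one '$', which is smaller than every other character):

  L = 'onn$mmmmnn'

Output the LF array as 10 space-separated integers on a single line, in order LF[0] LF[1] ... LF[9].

Char counts: '$':1, 'm':4, 'n':4, 'o':1
C (first-col start): C('$')=0, C('m')=1, C('n')=5, C('o')=9
L[0]='o': occ=0, LF[0]=C('o')+0=9+0=9
L[1]='n': occ=0, LF[1]=C('n')+0=5+0=5
L[2]='n': occ=1, LF[2]=C('n')+1=5+1=6
L[3]='$': occ=0, LF[3]=C('$')+0=0+0=0
L[4]='m': occ=0, LF[4]=C('m')+0=1+0=1
L[5]='m': occ=1, LF[5]=C('m')+1=1+1=2
L[6]='m': occ=2, LF[6]=C('m')+2=1+2=3
L[7]='m': occ=3, LF[7]=C('m')+3=1+3=4
L[8]='n': occ=2, LF[8]=C('n')+2=5+2=7
L[9]='n': occ=3, LF[9]=C('n')+3=5+3=8

Answer: 9 5 6 0 1 2 3 4 7 8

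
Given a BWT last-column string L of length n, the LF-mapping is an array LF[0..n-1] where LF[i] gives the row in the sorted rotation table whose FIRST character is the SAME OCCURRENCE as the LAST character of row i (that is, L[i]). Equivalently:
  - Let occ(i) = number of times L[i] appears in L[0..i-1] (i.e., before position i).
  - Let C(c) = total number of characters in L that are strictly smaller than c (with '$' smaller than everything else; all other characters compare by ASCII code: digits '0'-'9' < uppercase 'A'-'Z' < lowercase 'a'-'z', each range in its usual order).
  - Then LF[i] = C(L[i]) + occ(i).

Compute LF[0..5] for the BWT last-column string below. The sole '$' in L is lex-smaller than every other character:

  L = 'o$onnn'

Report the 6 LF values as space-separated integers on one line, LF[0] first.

Answer: 4 0 5 1 2 3

Derivation:
Char counts: '$':1, 'n':3, 'o':2
C (first-col start): C('$')=0, C('n')=1, C('o')=4
L[0]='o': occ=0, LF[0]=C('o')+0=4+0=4
L[1]='$': occ=0, LF[1]=C('$')+0=0+0=0
L[2]='o': occ=1, LF[2]=C('o')+1=4+1=5
L[3]='n': occ=0, LF[3]=C('n')+0=1+0=1
L[4]='n': occ=1, LF[4]=C('n')+1=1+1=2
L[5]='n': occ=2, LF[5]=C('n')+2=1+2=3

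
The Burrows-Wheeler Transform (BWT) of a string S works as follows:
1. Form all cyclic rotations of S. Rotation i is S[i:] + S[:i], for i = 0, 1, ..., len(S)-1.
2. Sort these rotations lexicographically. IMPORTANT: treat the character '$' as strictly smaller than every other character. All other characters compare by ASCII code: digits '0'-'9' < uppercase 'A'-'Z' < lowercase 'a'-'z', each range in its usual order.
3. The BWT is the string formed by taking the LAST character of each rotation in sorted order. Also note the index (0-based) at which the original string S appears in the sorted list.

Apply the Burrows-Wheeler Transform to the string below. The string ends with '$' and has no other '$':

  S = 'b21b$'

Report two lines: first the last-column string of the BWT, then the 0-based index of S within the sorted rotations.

Answer: b2b1$
4

Derivation:
All 5 rotations (rotation i = S[i:]+S[:i]):
  rot[0] = b21b$
  rot[1] = 21b$b
  rot[2] = 1b$b2
  rot[3] = b$b21
  rot[4] = $b21b
Sorted (with $ < everything):
  sorted[0] = $b21b  (last char: 'b')
  sorted[1] = 1b$b2  (last char: '2')
  sorted[2] = 21b$b  (last char: 'b')
  sorted[3] = b$b21  (last char: '1')
  sorted[4] = b21b$  (last char: '$')
Last column: b2b1$
Original string S is at sorted index 4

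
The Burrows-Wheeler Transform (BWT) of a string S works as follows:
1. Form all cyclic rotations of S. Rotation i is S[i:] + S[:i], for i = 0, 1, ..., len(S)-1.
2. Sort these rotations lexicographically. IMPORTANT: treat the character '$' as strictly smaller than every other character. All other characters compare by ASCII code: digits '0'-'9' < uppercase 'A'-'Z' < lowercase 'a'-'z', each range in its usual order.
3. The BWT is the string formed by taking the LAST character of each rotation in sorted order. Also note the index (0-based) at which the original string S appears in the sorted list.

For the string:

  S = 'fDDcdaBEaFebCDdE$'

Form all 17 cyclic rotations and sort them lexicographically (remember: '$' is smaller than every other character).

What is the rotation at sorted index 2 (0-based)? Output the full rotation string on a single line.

Answer: CDdE$fDDcdaBEaFeb

Derivation:
All 17 rotations (rotation i = S[i:]+S[:i]):
  rot[0] = fDDcdaBEaFebCDdE$
  rot[1] = DDcdaBEaFebCDdE$f
  rot[2] = DcdaBEaFebCDdE$fD
  rot[3] = cdaBEaFebCDdE$fDD
  rot[4] = daBEaFebCDdE$fDDc
  rot[5] = aBEaFebCDdE$fDDcd
  rot[6] = BEaFebCDdE$fDDcda
  rot[7] = EaFebCDdE$fDDcdaB
  rot[8] = aFebCDdE$fDDcdaBE
  rot[9] = FebCDdE$fDDcdaBEa
  rot[10] = ebCDdE$fDDcdaBEaF
  rot[11] = bCDdE$fDDcdaBEaFe
  rot[12] = CDdE$fDDcdaBEaFeb
  rot[13] = DdE$fDDcdaBEaFebC
  rot[14] = dE$fDDcdaBEaFebCD
  rot[15] = E$fDDcdaBEaFebCDd
  rot[16] = $fDDcdaBEaFebCDdE
Sorted (with $ < everything):
  sorted[0] = $fDDcdaBEaFebCDdE
  sorted[1] = BEaFebCDdE$fDDcda
  sorted[2] = CDdE$fDDcdaBEaFeb
  sorted[3] = DDcdaBEaFebCDdE$f
  sorted[4] = DcdaBEaFebCDdE$fD
  sorted[5] = DdE$fDDcdaBEaFebC
  sorted[6] = E$fDDcdaBEaFebCDd
  sorted[7] = EaFebCDdE$fDDcdaB
  sorted[8] = FebCDdE$fDDcdaBEa
  sorted[9] = aBEaFebCDdE$fDDcd
  sorted[10] = aFebCDdE$fDDcdaBE
  sorted[11] = bCDdE$fDDcdaBEaFe
  sorted[12] = cdaBEaFebCDdE$fDD
  sorted[13] = dE$fDDcdaBEaFebCD
  sorted[14] = daBEaFebCDdE$fDDc
  sorted[15] = ebCDdE$fDDcdaBEaF
  sorted[16] = fDDcdaBEaFebCDdE$
sorted[2] = CDdE$fDDcdaBEaFeb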